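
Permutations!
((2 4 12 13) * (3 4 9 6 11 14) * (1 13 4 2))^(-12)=((1 13)(2 9 6 11 14 3)(4 12))^(-12)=(14)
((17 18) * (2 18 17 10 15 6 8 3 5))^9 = (2 18 10 15 6 8 3 5)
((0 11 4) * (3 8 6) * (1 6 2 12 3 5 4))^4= ((0 11 1 6 5 4)(2 12 3 8))^4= (12)(0 5 1)(4 6 11)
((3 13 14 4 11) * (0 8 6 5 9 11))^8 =(0 14 3 9 6)(4 13 11 5 8)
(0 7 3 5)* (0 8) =(0 7 3 5 8) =[7, 1, 2, 5, 4, 8, 6, 3, 0]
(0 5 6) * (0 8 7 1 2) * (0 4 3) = (0 5 6 8 7 1 2 4 3) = [5, 2, 4, 0, 3, 6, 8, 1, 7]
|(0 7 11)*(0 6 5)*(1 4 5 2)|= 8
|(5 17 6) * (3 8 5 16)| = 6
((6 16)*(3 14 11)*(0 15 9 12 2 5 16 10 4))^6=((0 15 9 12 2 5 16 6 10 4)(3 14 11))^6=(0 16 9 10 2)(4 5 15 6 12)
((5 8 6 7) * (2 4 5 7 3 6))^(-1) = ((2 4 5 8)(3 6))^(-1) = (2 8 5 4)(3 6)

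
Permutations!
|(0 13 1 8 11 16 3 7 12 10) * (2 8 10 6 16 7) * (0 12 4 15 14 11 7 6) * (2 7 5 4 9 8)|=55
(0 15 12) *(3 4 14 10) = (0 15 12)(3 4 14 10) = [15, 1, 2, 4, 14, 5, 6, 7, 8, 9, 3, 11, 0, 13, 10, 12]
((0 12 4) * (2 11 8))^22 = ((0 12 4)(2 11 8))^22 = (0 12 4)(2 11 8)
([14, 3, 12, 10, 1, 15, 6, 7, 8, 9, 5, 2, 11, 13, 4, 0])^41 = [14, 3, 11, 10, 1, 15, 6, 7, 8, 9, 5, 12, 2, 13, 4, 0]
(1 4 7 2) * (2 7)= (7)(1 4 2)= [0, 4, 1, 3, 2, 5, 6, 7]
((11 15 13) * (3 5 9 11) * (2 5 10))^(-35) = ((2 5 9 11 15 13 3 10))^(-35) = (2 13 9 10 15 5 3 11)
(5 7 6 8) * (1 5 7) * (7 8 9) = (1 5)(6 9 7) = [0, 5, 2, 3, 4, 1, 9, 6, 8, 7]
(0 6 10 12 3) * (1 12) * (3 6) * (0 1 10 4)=(0 3 1 12 6 4)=[3, 12, 2, 1, 0, 5, 4, 7, 8, 9, 10, 11, 6]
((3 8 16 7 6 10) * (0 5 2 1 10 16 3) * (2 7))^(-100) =((0 5 7 6 16 2 1 10)(3 8))^(-100) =(0 16)(1 7)(2 5)(6 10)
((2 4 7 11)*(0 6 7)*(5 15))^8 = ((0 6 7 11 2 4)(5 15))^8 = (15)(0 7 2)(4 6 11)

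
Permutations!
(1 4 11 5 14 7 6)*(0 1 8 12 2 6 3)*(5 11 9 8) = (0 1 4 9 8 12 2 6 5 14 7 3) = [1, 4, 6, 0, 9, 14, 5, 3, 12, 8, 10, 11, 2, 13, 7]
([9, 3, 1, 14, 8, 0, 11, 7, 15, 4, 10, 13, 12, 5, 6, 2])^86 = [14, 9, 0, 4, 11, 3, 15, 7, 13, 6, 10, 2, 12, 1, 8, 5]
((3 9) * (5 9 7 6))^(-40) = ((3 7 6 5 9))^(-40) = (9)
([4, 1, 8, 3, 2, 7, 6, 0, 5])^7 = [4, 1, 8, 3, 2, 7, 6, 0, 5]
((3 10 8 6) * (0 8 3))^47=(0 6 8)(3 10)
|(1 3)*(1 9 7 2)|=5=|(1 3 9 7 2)|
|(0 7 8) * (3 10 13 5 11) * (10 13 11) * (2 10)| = 6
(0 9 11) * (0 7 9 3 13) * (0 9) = [3, 1, 2, 13, 4, 5, 6, 0, 8, 11, 10, 7, 12, 9] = (0 3 13 9 11 7)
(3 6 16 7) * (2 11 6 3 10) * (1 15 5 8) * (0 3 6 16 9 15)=(0 3 6 9 15 5 8 1)(2 11 16 7 10)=[3, 0, 11, 6, 4, 8, 9, 10, 1, 15, 2, 16, 12, 13, 14, 5, 7]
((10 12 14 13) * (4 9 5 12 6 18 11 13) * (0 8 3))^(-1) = (0 3 8)(4 14 12 5 9)(6 10 13 11 18)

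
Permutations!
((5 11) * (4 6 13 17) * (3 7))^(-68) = (17)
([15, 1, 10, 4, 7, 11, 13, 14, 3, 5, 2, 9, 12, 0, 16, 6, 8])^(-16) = [0, 1, 2, 7, 14, 9, 6, 16, 4, 11, 10, 5, 12, 13, 8, 15, 3]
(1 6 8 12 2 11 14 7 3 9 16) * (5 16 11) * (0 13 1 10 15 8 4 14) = (0 13 1 6 4 14 7 3 9 11)(2 5 16 10 15 8 12) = [13, 6, 5, 9, 14, 16, 4, 3, 12, 11, 15, 0, 2, 1, 7, 8, 10]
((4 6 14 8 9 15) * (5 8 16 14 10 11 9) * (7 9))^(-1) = (4 15 9 7 11 10 6)(5 8)(14 16)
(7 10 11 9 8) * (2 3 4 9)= (2 3 4 9 8 7 10 11)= [0, 1, 3, 4, 9, 5, 6, 10, 7, 8, 11, 2]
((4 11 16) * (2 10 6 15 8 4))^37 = ((2 10 6 15 8 4 11 16))^37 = (2 4 6 16 8 10 11 15)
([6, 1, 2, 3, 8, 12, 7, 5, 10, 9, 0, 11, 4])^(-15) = (0 6 7 5 12 4 8 10)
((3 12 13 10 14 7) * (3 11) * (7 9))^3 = ((3 12 13 10 14 9 7 11))^3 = (3 10 7 12 14 11 13 9)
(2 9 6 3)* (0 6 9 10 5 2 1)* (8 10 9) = (0 6 3 1)(2 9 8 10 5) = [6, 0, 9, 1, 4, 2, 3, 7, 10, 8, 5]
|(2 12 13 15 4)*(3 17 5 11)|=|(2 12 13 15 4)(3 17 5 11)|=20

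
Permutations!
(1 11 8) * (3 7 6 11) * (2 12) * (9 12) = (1 3 7 6 11 8)(2 9 12) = [0, 3, 9, 7, 4, 5, 11, 6, 1, 12, 10, 8, 2]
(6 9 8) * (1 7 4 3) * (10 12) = (1 7 4 3)(6 9 8)(10 12) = [0, 7, 2, 1, 3, 5, 9, 4, 6, 8, 12, 11, 10]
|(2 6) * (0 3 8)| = 6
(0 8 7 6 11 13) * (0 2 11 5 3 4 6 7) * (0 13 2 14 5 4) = (0 8 13 14 5 3)(2 11)(4 6) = [8, 1, 11, 0, 6, 3, 4, 7, 13, 9, 10, 2, 12, 14, 5]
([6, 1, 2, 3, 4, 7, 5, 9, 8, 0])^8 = [7, 1, 2, 3, 4, 0, 9, 6, 8, 5]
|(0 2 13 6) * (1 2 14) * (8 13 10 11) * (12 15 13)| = |(0 14 1 2 10 11 8 12 15 13 6)| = 11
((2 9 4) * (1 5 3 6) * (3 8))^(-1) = ((1 5 8 3 6)(2 9 4))^(-1) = (1 6 3 8 5)(2 4 9)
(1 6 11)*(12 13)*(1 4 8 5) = (1 6 11 4 8 5)(12 13) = [0, 6, 2, 3, 8, 1, 11, 7, 5, 9, 10, 4, 13, 12]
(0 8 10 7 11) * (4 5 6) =(0 8 10 7 11)(4 5 6) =[8, 1, 2, 3, 5, 6, 4, 11, 10, 9, 7, 0]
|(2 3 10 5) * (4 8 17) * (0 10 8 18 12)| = 10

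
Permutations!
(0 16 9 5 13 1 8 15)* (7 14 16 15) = (0 15)(1 8 7 14 16 9 5 13) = [15, 8, 2, 3, 4, 13, 6, 14, 7, 5, 10, 11, 12, 1, 16, 0, 9]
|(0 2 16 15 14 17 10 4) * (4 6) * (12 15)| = |(0 2 16 12 15 14 17 10 6 4)| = 10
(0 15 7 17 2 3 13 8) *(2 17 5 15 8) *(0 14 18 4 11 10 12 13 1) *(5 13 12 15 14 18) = (0 8 18 4 11 10 15 7 13 2 3 1)(5 14) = [8, 0, 3, 1, 11, 14, 6, 13, 18, 9, 15, 10, 12, 2, 5, 7, 16, 17, 4]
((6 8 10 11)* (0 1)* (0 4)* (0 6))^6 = ((0 1 4 6 8 10 11))^6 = (0 11 10 8 6 4 1)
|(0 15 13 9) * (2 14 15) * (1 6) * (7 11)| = |(0 2 14 15 13 9)(1 6)(7 11)| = 6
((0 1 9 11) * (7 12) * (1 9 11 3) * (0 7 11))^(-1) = ((0 9 3 1)(7 12 11))^(-1) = (0 1 3 9)(7 11 12)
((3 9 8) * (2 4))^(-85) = (2 4)(3 8 9)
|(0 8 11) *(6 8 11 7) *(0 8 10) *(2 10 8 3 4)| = |(0 11 3 4 2 10)(6 8 7)| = 6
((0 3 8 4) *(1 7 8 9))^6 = ((0 3 9 1 7 8 4))^6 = (0 4 8 7 1 9 3)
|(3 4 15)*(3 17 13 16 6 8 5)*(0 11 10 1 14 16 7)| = |(0 11 10 1 14 16 6 8 5 3 4 15 17 13 7)| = 15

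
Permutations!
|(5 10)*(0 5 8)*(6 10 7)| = 6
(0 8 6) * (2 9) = (0 8 6)(2 9) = [8, 1, 9, 3, 4, 5, 0, 7, 6, 2]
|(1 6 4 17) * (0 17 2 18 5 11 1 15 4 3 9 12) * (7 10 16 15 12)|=|(0 17 12)(1 6 3 9 7 10 16 15 4 2 18 5 11)|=39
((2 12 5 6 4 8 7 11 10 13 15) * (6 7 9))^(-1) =((2 12 5 7 11 10 13 15)(4 8 9 6))^(-1) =(2 15 13 10 11 7 5 12)(4 6 9 8)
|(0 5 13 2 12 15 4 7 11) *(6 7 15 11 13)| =8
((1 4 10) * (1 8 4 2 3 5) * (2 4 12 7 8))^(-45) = (12)(1 2)(3 4)(5 10)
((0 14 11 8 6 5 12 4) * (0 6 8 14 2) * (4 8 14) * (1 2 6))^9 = (0 2 1 4 11 14 8 12 5 6)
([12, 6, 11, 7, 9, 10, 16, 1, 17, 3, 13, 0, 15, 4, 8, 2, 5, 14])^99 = [11, 7, 15, 9, 13, 16, 1, 3, 8, 4, 5, 2, 0, 10, 14, 12, 6, 17]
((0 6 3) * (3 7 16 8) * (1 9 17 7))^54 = ((0 6 1 9 17 7 16 8 3))^54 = (17)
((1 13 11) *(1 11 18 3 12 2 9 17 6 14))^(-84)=(1 9 18 6 12)(2 13 17 3 14)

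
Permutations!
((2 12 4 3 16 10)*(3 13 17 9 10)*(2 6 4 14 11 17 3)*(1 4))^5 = ((1 4 13 3 16 2 12 14 11 17 9 10 6))^5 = (1 2 9 13 14 6 16 17 4 12 10 3 11)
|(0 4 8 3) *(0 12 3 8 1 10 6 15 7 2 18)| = 18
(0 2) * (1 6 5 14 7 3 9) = (0 2)(1 6 5 14 7 3 9) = [2, 6, 0, 9, 4, 14, 5, 3, 8, 1, 10, 11, 12, 13, 7]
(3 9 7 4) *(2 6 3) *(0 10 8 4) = (0 10 8 4 2 6 3 9 7) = [10, 1, 6, 9, 2, 5, 3, 0, 4, 7, 8]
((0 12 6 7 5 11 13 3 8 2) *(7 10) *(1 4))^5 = ((0 12 6 10 7 5 11 13 3 8 2)(1 4))^5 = (0 5 2 7 8 10 3 6 13 12 11)(1 4)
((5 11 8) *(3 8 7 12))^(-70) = (3 5 7)(8 11 12)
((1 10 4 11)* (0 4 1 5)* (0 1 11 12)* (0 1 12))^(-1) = (0 4)(1 12 5 11 10)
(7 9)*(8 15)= (7 9)(8 15)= [0, 1, 2, 3, 4, 5, 6, 9, 15, 7, 10, 11, 12, 13, 14, 8]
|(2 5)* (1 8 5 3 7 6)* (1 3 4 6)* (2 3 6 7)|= 7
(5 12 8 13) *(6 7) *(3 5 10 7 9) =(3 5 12 8 13 10 7 6 9) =[0, 1, 2, 5, 4, 12, 9, 6, 13, 3, 7, 11, 8, 10]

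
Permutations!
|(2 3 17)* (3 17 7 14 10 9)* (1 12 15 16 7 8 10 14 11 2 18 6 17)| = |(1 12 15 16 7 11 2)(3 8 10 9)(6 17 18)| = 84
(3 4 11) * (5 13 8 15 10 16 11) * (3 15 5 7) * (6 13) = (3 4 7)(5 6 13 8)(10 16 11 15) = [0, 1, 2, 4, 7, 6, 13, 3, 5, 9, 16, 15, 12, 8, 14, 10, 11]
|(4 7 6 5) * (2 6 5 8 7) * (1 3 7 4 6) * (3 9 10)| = 10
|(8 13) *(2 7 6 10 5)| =|(2 7 6 10 5)(8 13)| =10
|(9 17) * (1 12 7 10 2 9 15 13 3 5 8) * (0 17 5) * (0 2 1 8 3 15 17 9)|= 20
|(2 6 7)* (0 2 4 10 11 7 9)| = 4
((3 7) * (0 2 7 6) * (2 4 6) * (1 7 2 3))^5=(0 6 4)(1 7)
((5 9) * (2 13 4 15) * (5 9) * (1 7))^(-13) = ((1 7)(2 13 4 15))^(-13) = (1 7)(2 15 4 13)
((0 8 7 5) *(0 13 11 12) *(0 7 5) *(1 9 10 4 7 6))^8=(0 9 11)(1 13 7)(4 6 5)(8 10 12)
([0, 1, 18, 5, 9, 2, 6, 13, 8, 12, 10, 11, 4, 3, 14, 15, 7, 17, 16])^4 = (2 13 18 3 16 5 7)(4 9 12)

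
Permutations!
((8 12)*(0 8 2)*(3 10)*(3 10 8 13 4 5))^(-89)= ((0 13 4 5 3 8 12 2))^(-89)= (0 2 12 8 3 5 4 13)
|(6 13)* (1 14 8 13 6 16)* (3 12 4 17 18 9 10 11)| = 40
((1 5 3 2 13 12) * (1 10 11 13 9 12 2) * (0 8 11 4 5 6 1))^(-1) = (0 3 5 4 10 12 9 2 13 11 8)(1 6)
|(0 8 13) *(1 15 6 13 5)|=7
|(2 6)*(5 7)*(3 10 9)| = 6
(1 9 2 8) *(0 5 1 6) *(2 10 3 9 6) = (0 5 1 6)(2 8)(3 9 10) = [5, 6, 8, 9, 4, 1, 0, 7, 2, 10, 3]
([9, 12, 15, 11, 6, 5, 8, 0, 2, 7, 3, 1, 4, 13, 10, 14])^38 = [7, 2, 11, 6, 14, 5, 10, 9, 3, 0, 4, 8, 15, 13, 12, 1]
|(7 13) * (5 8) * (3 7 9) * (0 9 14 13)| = 4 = |(0 9 3 7)(5 8)(13 14)|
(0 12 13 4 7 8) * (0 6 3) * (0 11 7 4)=[12, 1, 2, 11, 4, 5, 3, 8, 6, 9, 10, 7, 13, 0]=(0 12 13)(3 11 7 8 6)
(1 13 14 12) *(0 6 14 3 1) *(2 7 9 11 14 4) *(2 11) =[6, 13, 7, 1, 11, 5, 4, 9, 8, 2, 10, 14, 0, 3, 12] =(0 6 4 11 14 12)(1 13 3)(2 7 9)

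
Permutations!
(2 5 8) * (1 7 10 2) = (1 7 10 2 5 8) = [0, 7, 5, 3, 4, 8, 6, 10, 1, 9, 2]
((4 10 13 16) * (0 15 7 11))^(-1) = ((0 15 7 11)(4 10 13 16))^(-1) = (0 11 7 15)(4 16 13 10)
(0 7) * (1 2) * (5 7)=[5, 2, 1, 3, 4, 7, 6, 0]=(0 5 7)(1 2)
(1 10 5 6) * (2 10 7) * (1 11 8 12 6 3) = (1 7 2 10 5 3)(6 11 8 12) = [0, 7, 10, 1, 4, 3, 11, 2, 12, 9, 5, 8, 6]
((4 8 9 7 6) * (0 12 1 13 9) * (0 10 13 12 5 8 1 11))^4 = (0 13 4)(1 5 9)(6 11 10)(7 12 8) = ((0 5 8 10 13 9 7 6 4 1 12 11))^4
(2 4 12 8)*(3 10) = (2 4 12 8)(3 10) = [0, 1, 4, 10, 12, 5, 6, 7, 2, 9, 3, 11, 8]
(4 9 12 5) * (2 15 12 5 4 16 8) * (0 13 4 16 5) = (0 13 4 9)(2 15 12 16 8) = [13, 1, 15, 3, 9, 5, 6, 7, 2, 0, 10, 11, 16, 4, 14, 12, 8]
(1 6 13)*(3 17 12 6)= (1 3 17 12 6 13)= [0, 3, 2, 17, 4, 5, 13, 7, 8, 9, 10, 11, 6, 1, 14, 15, 16, 12]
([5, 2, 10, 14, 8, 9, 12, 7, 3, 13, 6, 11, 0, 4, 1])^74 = (0 2 8 5 10 3 9 6 14 13 12 1 4)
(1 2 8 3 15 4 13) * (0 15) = (0 15 4 13 1 2 8 3) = [15, 2, 8, 0, 13, 5, 6, 7, 3, 9, 10, 11, 12, 1, 14, 4]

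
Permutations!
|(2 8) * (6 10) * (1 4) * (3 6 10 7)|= 6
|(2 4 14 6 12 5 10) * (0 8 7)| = 21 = |(0 8 7)(2 4 14 6 12 5 10)|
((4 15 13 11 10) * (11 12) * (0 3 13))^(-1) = (0 15 4 10 11 12 13 3)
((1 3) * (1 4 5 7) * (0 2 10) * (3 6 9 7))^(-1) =(0 10 2)(1 7 9 6)(3 5 4)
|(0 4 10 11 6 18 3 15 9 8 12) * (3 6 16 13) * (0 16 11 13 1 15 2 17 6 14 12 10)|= 14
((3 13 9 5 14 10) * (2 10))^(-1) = (2 14 5 9 13 3 10)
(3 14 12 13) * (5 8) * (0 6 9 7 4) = (0 6 9 7 4)(3 14 12 13)(5 8) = [6, 1, 2, 14, 0, 8, 9, 4, 5, 7, 10, 11, 13, 3, 12]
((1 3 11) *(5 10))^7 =(1 3 11)(5 10)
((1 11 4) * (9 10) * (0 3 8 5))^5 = (0 3 8 5)(1 4 11)(9 10)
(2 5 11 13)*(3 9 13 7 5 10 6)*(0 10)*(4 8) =(0 10 6 3 9 13 2)(4 8)(5 11 7) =[10, 1, 0, 9, 8, 11, 3, 5, 4, 13, 6, 7, 12, 2]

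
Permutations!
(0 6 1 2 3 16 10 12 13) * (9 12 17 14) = (0 6 1 2 3 16 10 17 14 9 12 13) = [6, 2, 3, 16, 4, 5, 1, 7, 8, 12, 17, 11, 13, 0, 9, 15, 10, 14]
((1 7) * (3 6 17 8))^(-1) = (1 7)(3 8 17 6)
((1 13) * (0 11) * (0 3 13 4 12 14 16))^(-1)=((0 11 3 13 1 4 12 14 16))^(-1)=(0 16 14 12 4 1 13 3 11)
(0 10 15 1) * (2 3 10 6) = (0 6 2 3 10 15 1) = [6, 0, 3, 10, 4, 5, 2, 7, 8, 9, 15, 11, 12, 13, 14, 1]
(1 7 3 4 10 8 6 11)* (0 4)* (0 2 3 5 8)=(0 4 10)(1 7 5 8 6 11)(2 3)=[4, 7, 3, 2, 10, 8, 11, 5, 6, 9, 0, 1]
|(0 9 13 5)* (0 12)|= 5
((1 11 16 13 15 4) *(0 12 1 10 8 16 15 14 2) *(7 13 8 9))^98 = ((0 12 1 11 15 4 10 9 7 13 14 2)(8 16))^98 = (16)(0 1 15 10 7 14)(2 12 11 4 9 13)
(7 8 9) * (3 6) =[0, 1, 2, 6, 4, 5, 3, 8, 9, 7] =(3 6)(7 8 9)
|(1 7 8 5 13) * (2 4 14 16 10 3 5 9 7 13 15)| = 24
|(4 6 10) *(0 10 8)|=|(0 10 4 6 8)|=5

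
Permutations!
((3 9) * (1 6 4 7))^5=(1 6 4 7)(3 9)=((1 6 4 7)(3 9))^5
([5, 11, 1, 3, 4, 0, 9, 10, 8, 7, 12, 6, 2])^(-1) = (0 5)(1 2 12 10 7 9 6 11)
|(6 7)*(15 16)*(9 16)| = 6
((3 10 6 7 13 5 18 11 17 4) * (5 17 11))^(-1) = (3 4 17 13 7 6 10)(5 18)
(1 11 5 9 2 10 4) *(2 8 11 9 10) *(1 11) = (1 9 8)(4 11 5 10) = [0, 9, 2, 3, 11, 10, 6, 7, 1, 8, 4, 5]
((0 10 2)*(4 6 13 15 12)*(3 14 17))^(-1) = (0 2 10)(3 17 14)(4 12 15 13 6) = ((0 10 2)(3 14 17)(4 6 13 15 12))^(-1)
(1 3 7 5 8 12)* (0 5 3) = (0 5 8 12 1)(3 7) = [5, 0, 2, 7, 4, 8, 6, 3, 12, 9, 10, 11, 1]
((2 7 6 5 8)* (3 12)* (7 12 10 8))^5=((2 12 3 10 8)(5 7 6))^5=(12)(5 6 7)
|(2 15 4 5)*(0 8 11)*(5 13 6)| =6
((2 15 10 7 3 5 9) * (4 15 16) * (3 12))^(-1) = (2 9 5 3 12 7 10 15 4 16) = ((2 16 4 15 10 7 12 3 5 9))^(-1)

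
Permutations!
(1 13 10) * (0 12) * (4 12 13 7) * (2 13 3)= (0 3 2 13 10 1 7 4 12)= [3, 7, 13, 2, 12, 5, 6, 4, 8, 9, 1, 11, 0, 10]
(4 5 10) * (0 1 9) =(0 1 9)(4 5 10) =[1, 9, 2, 3, 5, 10, 6, 7, 8, 0, 4]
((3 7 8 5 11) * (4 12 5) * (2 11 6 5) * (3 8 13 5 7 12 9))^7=(5 13 7 6)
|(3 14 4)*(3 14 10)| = |(3 10)(4 14)| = 2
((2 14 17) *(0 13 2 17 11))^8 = (17)(0 14 13 11 2) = ((17)(0 13 2 14 11))^8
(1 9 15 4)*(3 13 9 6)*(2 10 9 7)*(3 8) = (1 6 8 3 13 7 2 10 9 15 4) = [0, 6, 10, 13, 1, 5, 8, 2, 3, 15, 9, 11, 12, 7, 14, 4]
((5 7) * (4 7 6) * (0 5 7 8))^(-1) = (0 8 4 6 5)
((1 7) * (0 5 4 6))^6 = (7)(0 4)(5 6)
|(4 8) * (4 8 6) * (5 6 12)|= |(4 12 5 6)|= 4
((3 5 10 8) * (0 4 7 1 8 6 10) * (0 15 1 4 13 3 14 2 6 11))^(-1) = (0 11 10 6 2 14 8 1 15 5 3 13)(4 7)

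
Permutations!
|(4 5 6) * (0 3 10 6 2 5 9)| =6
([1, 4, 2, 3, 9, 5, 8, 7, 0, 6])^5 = [8, 0, 2, 3, 1, 5, 9, 7, 6, 4]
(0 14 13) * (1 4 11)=(0 14 13)(1 4 11)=[14, 4, 2, 3, 11, 5, 6, 7, 8, 9, 10, 1, 12, 0, 13]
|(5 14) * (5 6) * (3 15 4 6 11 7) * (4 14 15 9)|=9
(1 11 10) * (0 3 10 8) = (0 3 10 1 11 8) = [3, 11, 2, 10, 4, 5, 6, 7, 0, 9, 1, 8]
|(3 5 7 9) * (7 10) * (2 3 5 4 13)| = 4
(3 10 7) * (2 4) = (2 4)(3 10 7) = [0, 1, 4, 10, 2, 5, 6, 3, 8, 9, 7]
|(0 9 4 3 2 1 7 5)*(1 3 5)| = 4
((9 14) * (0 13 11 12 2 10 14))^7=((0 13 11 12 2 10 14 9))^7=(0 9 14 10 2 12 11 13)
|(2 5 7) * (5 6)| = |(2 6 5 7)| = 4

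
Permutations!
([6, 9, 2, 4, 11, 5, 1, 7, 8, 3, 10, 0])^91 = [0, 1, 2, 3, 4, 5, 6, 7, 8, 9, 10, 11]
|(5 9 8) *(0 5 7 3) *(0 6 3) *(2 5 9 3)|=|(0 9 8 7)(2 5 3 6)|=4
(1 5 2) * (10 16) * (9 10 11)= (1 5 2)(9 10 16 11)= [0, 5, 1, 3, 4, 2, 6, 7, 8, 10, 16, 9, 12, 13, 14, 15, 11]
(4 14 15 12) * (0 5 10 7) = (0 5 10 7)(4 14 15 12) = [5, 1, 2, 3, 14, 10, 6, 0, 8, 9, 7, 11, 4, 13, 15, 12]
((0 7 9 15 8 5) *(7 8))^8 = ((0 8 5)(7 9 15))^8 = (0 5 8)(7 15 9)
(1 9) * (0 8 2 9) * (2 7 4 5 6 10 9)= (0 8 7 4 5 6 10 9 1)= [8, 0, 2, 3, 5, 6, 10, 4, 7, 1, 9]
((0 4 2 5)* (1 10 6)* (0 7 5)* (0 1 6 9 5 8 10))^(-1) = (0 1 2 4)(5 9 10 8 7)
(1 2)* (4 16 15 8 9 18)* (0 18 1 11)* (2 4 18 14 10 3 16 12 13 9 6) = (18)(0 14 10 3 16 15 8 6 2 11)(1 4 12 13 9) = [14, 4, 11, 16, 12, 5, 2, 7, 6, 1, 3, 0, 13, 9, 10, 8, 15, 17, 18]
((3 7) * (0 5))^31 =(0 5)(3 7)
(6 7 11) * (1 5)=(1 5)(6 7 11)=[0, 5, 2, 3, 4, 1, 7, 11, 8, 9, 10, 6]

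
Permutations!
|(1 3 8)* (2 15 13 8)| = |(1 3 2 15 13 8)| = 6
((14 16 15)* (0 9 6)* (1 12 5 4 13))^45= (16)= ((0 9 6)(1 12 5 4 13)(14 16 15))^45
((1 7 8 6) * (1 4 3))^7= (1 7 8 6 4 3)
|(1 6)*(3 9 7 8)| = 4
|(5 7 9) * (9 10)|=|(5 7 10 9)|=4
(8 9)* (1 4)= (1 4)(8 9)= [0, 4, 2, 3, 1, 5, 6, 7, 9, 8]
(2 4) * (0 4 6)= [4, 1, 6, 3, 2, 5, 0]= (0 4 2 6)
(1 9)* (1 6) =[0, 9, 2, 3, 4, 5, 1, 7, 8, 6] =(1 9 6)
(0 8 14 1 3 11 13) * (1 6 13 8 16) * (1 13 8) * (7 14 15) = (0 16 13)(1 3 11)(6 8 15 7 14) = [16, 3, 2, 11, 4, 5, 8, 14, 15, 9, 10, 1, 12, 0, 6, 7, 13]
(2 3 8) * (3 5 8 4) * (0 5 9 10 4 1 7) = (0 5 8 2 9 10 4 3 1 7) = [5, 7, 9, 1, 3, 8, 6, 0, 2, 10, 4]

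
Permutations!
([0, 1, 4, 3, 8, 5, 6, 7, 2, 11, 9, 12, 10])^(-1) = [0, 1, 8, 3, 2, 5, 6, 7, 4, 10, 12, 9, 11]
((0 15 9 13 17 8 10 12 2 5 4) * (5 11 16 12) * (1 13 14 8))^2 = (0 9 8 5)(1 17 13)(2 16)(4 15 14 10)(11 12)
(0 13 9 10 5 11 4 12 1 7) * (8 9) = (0 13 8 9 10 5 11 4 12 1 7) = [13, 7, 2, 3, 12, 11, 6, 0, 9, 10, 5, 4, 1, 8]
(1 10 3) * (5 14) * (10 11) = [0, 11, 2, 1, 4, 14, 6, 7, 8, 9, 3, 10, 12, 13, 5] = (1 11 10 3)(5 14)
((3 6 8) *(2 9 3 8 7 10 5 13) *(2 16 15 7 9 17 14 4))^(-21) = (2 4 14 17)(5 15)(7 13)(10 16)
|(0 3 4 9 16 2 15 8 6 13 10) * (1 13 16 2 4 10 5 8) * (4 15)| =21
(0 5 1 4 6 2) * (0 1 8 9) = (0 5 8 9)(1 4 6 2) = [5, 4, 1, 3, 6, 8, 2, 7, 9, 0]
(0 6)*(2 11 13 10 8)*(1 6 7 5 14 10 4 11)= (0 7 5 14 10 8 2 1 6)(4 11 13)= [7, 6, 1, 3, 11, 14, 0, 5, 2, 9, 8, 13, 12, 4, 10]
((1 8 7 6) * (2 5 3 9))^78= (1 7)(2 3)(5 9)(6 8)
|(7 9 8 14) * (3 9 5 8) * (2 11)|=|(2 11)(3 9)(5 8 14 7)|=4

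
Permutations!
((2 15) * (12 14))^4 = (15)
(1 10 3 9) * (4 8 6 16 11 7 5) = (1 10 3 9)(4 8 6 16 11 7 5) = [0, 10, 2, 9, 8, 4, 16, 5, 6, 1, 3, 7, 12, 13, 14, 15, 11]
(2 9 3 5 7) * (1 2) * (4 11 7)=(1 2 9 3 5 4 11 7)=[0, 2, 9, 5, 11, 4, 6, 1, 8, 3, 10, 7]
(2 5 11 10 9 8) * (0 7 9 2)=(0 7 9 8)(2 5 11 10)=[7, 1, 5, 3, 4, 11, 6, 9, 0, 8, 2, 10]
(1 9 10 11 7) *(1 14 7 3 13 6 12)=[0, 9, 2, 13, 4, 5, 12, 14, 8, 10, 11, 3, 1, 6, 7]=(1 9 10 11 3 13 6 12)(7 14)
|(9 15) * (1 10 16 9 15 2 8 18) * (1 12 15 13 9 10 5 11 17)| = |(1 5 11 17)(2 8 18 12 15 13 9)(10 16)| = 28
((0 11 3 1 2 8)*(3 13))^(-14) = ((0 11 13 3 1 2 8))^(-14) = (13)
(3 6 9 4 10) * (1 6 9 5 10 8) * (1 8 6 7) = (1 7)(3 9 4 6 5 10) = [0, 7, 2, 9, 6, 10, 5, 1, 8, 4, 3]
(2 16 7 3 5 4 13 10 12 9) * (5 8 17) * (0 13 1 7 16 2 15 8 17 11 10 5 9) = [13, 7, 2, 17, 1, 4, 6, 3, 11, 15, 12, 10, 0, 5, 14, 8, 16, 9] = (0 13 5 4 1 7 3 17 9 15 8 11 10 12)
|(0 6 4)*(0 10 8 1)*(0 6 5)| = |(0 5)(1 6 4 10 8)| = 10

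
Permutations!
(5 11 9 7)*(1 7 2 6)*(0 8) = (0 8)(1 7 5 11 9 2 6) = [8, 7, 6, 3, 4, 11, 1, 5, 0, 2, 10, 9]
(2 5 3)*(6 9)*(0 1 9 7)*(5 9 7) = (0 1 7)(2 9 6 5 3) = [1, 7, 9, 2, 4, 3, 5, 0, 8, 6]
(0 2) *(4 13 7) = (0 2)(4 13 7) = [2, 1, 0, 3, 13, 5, 6, 4, 8, 9, 10, 11, 12, 7]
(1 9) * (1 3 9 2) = (1 2)(3 9) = [0, 2, 1, 9, 4, 5, 6, 7, 8, 3]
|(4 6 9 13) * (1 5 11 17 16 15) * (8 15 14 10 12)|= 20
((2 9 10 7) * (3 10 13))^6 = (13)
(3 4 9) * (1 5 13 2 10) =(1 5 13 2 10)(3 4 9) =[0, 5, 10, 4, 9, 13, 6, 7, 8, 3, 1, 11, 12, 2]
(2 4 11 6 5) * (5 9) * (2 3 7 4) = [0, 1, 2, 7, 11, 3, 9, 4, 8, 5, 10, 6] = (3 7 4 11 6 9 5)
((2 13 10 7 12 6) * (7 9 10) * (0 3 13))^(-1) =((0 3 13 7 12 6 2)(9 10))^(-1) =(0 2 6 12 7 13 3)(9 10)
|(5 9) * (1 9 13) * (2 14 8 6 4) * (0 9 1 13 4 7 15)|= |(0 9 5 4 2 14 8 6 7 15)|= 10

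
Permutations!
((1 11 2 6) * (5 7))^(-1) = ((1 11 2 6)(5 7))^(-1) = (1 6 2 11)(5 7)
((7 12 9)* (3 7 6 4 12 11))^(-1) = (3 11 7)(4 6 9 12)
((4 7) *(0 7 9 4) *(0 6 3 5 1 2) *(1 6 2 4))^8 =(0 2 7)(1 9 4)(3 6 5)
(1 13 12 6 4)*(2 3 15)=[0, 13, 3, 15, 1, 5, 4, 7, 8, 9, 10, 11, 6, 12, 14, 2]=(1 13 12 6 4)(2 3 15)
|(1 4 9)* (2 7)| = 6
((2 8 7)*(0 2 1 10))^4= (0 1 8)(2 10 7)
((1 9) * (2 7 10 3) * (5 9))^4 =((1 5 9)(2 7 10 3))^4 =(10)(1 5 9)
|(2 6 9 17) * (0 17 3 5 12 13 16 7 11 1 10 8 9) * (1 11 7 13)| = |(0 17 2 6)(1 10 8 9 3 5 12)(13 16)| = 28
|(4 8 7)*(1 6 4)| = |(1 6 4 8 7)| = 5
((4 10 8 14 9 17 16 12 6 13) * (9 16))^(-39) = (4 10 8 14 16 12 6 13)(9 17)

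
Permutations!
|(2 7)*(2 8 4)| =4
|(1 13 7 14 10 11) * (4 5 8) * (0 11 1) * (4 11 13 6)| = 11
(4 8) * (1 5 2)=[0, 5, 1, 3, 8, 2, 6, 7, 4]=(1 5 2)(4 8)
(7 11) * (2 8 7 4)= [0, 1, 8, 3, 2, 5, 6, 11, 7, 9, 10, 4]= (2 8 7 11 4)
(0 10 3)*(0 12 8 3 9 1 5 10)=(1 5 10 9)(3 12 8)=[0, 5, 2, 12, 4, 10, 6, 7, 3, 1, 9, 11, 8]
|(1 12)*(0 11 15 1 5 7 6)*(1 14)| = 9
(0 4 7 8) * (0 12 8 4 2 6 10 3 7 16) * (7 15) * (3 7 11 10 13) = [2, 1, 6, 15, 16, 5, 13, 4, 12, 9, 7, 10, 8, 3, 14, 11, 0] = (0 2 6 13 3 15 11 10 7 4 16)(8 12)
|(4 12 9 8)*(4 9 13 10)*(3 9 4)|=|(3 9 8 4 12 13 10)|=7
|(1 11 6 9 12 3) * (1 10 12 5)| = |(1 11 6 9 5)(3 10 12)| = 15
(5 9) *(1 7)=[0, 7, 2, 3, 4, 9, 6, 1, 8, 5]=(1 7)(5 9)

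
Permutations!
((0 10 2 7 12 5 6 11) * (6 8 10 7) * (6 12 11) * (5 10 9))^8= (0 11 7)(2 10 12)(5 9 8)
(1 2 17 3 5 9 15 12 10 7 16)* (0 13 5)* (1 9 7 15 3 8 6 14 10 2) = (0 13 5 7 16 9 3)(2 17 8 6 14 10 15 12) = [13, 1, 17, 0, 4, 7, 14, 16, 6, 3, 15, 11, 2, 5, 10, 12, 9, 8]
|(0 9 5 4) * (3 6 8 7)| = 4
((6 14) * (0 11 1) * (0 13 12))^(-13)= (0 1 12 11 13)(6 14)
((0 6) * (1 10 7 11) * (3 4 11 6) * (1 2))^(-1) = ((0 3 4 11 2 1 10 7 6))^(-1) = (0 6 7 10 1 2 11 4 3)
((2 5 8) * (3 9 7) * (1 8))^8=(3 7 9)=((1 8 2 5)(3 9 7))^8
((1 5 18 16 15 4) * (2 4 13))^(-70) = ((1 5 18 16 15 13 2 4))^(-70) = (1 18 15 2)(4 5 16 13)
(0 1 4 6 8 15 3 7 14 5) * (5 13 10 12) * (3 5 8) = (0 1 4 6 3 7 14 13 10 12 8 15 5) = [1, 4, 2, 7, 6, 0, 3, 14, 15, 9, 12, 11, 8, 10, 13, 5]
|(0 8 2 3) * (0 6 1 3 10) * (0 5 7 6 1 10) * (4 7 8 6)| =|(0 6 10 5 8 2)(1 3)(4 7)| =6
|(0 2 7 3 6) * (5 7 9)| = 7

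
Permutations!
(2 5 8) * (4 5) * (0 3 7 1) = (0 3 7 1)(2 4 5 8) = [3, 0, 4, 7, 5, 8, 6, 1, 2]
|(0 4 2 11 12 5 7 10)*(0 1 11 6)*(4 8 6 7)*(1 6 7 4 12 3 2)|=10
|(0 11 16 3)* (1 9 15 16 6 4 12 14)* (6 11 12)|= 8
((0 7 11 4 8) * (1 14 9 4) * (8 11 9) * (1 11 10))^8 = ((0 7 9 4 10 1 14 8))^8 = (14)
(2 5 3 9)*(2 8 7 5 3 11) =(2 3 9 8 7 5 11) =[0, 1, 3, 9, 4, 11, 6, 5, 7, 8, 10, 2]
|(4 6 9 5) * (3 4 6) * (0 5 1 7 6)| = 4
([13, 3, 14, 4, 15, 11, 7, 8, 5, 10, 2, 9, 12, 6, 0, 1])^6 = (0 11 13 9 6 10 7 2 8 14 5)(1 4)(3 15)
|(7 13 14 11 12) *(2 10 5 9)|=20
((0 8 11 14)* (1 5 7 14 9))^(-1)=(0 14 7 5 1 9 11 8)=((0 8 11 9 1 5 7 14))^(-1)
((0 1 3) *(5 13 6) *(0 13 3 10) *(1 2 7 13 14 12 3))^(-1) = ((0 2 7 13 6 5 1 10)(3 14 12))^(-1) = (0 10 1 5 6 13 7 2)(3 12 14)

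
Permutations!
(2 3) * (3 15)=(2 15 3)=[0, 1, 15, 2, 4, 5, 6, 7, 8, 9, 10, 11, 12, 13, 14, 3]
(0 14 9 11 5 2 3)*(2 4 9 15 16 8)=(0 14 15 16 8 2 3)(4 9 11 5)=[14, 1, 3, 0, 9, 4, 6, 7, 2, 11, 10, 5, 12, 13, 15, 16, 8]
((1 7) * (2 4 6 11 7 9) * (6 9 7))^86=((1 7)(2 4 9)(6 11))^86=(11)(2 9 4)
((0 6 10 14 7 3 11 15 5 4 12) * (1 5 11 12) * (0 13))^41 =((0 6 10 14 7 3 12 13)(1 5 4)(11 15))^41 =(0 6 10 14 7 3 12 13)(1 4 5)(11 15)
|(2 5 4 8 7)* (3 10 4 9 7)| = 4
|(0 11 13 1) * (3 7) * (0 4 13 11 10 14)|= 6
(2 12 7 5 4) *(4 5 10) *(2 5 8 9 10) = (2 12 7)(4 5 8 9 10) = [0, 1, 12, 3, 5, 8, 6, 2, 9, 10, 4, 11, 7]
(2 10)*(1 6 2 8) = (1 6 2 10 8) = [0, 6, 10, 3, 4, 5, 2, 7, 1, 9, 8]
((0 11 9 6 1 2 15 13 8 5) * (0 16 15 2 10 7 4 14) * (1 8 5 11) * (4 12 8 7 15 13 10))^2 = ((0 1 4 14)(5 16 13)(6 7 12 8 11 9)(10 15))^2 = (0 4)(1 14)(5 13 16)(6 12 11)(7 8 9)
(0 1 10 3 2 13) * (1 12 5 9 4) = (0 12 5 9 4 1 10 3 2 13) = [12, 10, 13, 2, 1, 9, 6, 7, 8, 4, 3, 11, 5, 0]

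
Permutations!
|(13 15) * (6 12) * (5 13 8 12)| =|(5 13 15 8 12 6)| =6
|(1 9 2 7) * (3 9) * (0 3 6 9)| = |(0 3)(1 6 9 2 7)| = 10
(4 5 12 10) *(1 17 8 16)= [0, 17, 2, 3, 5, 12, 6, 7, 16, 9, 4, 11, 10, 13, 14, 15, 1, 8]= (1 17 8 16)(4 5 12 10)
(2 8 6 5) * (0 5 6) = (0 5 2 8) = [5, 1, 8, 3, 4, 2, 6, 7, 0]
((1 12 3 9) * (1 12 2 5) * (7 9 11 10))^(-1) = ((1 2 5)(3 11 10 7 9 12))^(-1) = (1 5 2)(3 12 9 7 10 11)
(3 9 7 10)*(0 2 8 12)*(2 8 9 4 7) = (0 8 12)(2 9)(3 4 7 10) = [8, 1, 9, 4, 7, 5, 6, 10, 12, 2, 3, 11, 0]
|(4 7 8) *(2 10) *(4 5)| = |(2 10)(4 7 8 5)| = 4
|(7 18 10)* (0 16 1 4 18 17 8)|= 9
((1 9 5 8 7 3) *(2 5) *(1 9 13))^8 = ((1 13)(2 5 8 7 3 9))^8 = (13)(2 8 3)(5 7 9)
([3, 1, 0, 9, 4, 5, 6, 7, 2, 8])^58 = (0 8 3 2 9)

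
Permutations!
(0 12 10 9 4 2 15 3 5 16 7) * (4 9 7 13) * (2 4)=(0 12 10 7)(2 15 3 5 16 13)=[12, 1, 15, 5, 4, 16, 6, 0, 8, 9, 7, 11, 10, 2, 14, 3, 13]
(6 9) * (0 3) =[3, 1, 2, 0, 4, 5, 9, 7, 8, 6] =(0 3)(6 9)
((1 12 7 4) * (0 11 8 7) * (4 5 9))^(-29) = ((0 11 8 7 5 9 4 1 12))^(-29) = (0 1 9 7 11 12 4 5 8)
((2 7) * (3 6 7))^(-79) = ((2 3 6 7))^(-79) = (2 3 6 7)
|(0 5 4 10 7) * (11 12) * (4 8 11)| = |(0 5 8 11 12 4 10 7)| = 8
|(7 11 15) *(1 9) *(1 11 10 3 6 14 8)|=|(1 9 11 15 7 10 3 6 14 8)|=10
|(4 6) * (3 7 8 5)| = |(3 7 8 5)(4 6)| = 4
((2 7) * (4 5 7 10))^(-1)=((2 10 4 5 7))^(-1)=(2 7 5 4 10)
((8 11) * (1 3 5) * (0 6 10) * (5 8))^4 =(0 6 10)(1 5 11 8 3)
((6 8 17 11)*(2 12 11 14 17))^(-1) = ((2 12 11 6 8)(14 17))^(-1) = (2 8 6 11 12)(14 17)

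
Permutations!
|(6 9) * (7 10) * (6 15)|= 6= |(6 9 15)(7 10)|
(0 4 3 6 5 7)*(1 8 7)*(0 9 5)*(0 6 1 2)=(0 4 3 1 8 7 9 5 2)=[4, 8, 0, 1, 3, 2, 6, 9, 7, 5]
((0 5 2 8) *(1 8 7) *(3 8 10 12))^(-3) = ((0 5 2 7 1 10 12 3 8))^(-3) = (0 12 7)(1 5 3)(2 8 10)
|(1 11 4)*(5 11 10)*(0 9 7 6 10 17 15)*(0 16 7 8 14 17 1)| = |(0 9 8 14 17 15 16 7 6 10 5 11 4)| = 13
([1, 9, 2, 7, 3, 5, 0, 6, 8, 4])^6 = [6, 0, 2, 4, 9, 5, 7, 3, 8, 1]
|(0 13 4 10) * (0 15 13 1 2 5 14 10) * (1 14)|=|(0 14 10 15 13 4)(1 2 5)|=6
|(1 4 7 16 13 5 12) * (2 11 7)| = 9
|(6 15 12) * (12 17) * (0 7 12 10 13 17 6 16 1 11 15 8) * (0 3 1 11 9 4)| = 12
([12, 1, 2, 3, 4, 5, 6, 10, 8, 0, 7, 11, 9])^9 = (12)(7 10)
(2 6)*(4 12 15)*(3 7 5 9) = (2 6)(3 7 5 9)(4 12 15) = [0, 1, 6, 7, 12, 9, 2, 5, 8, 3, 10, 11, 15, 13, 14, 4]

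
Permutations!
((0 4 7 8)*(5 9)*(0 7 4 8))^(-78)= (9)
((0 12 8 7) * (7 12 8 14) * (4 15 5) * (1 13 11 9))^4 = ((0 8 12 14 7)(1 13 11 9)(4 15 5))^4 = (0 7 14 12 8)(4 15 5)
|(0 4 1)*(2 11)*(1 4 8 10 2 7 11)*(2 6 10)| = 4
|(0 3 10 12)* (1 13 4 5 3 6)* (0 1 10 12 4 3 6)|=4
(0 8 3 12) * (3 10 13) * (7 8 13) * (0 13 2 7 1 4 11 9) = (0 2 7 8 10 1 4 11 9)(3 12 13) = [2, 4, 7, 12, 11, 5, 6, 8, 10, 0, 1, 9, 13, 3]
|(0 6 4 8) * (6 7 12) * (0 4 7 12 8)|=6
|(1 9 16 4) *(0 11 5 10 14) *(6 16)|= |(0 11 5 10 14)(1 9 6 16 4)|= 5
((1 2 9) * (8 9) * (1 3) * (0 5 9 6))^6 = (0 8 1 9)(2 3 5 6)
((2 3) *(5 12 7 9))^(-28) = ((2 3)(5 12 7 9))^(-28) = (12)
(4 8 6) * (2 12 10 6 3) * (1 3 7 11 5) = (1 3 2 12 10 6 4 8 7 11 5) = [0, 3, 12, 2, 8, 1, 4, 11, 7, 9, 6, 5, 10]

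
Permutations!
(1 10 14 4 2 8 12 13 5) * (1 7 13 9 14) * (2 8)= (1 10)(4 8 12 9 14)(5 7 13)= [0, 10, 2, 3, 8, 7, 6, 13, 12, 14, 1, 11, 9, 5, 4]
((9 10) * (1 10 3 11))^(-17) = (1 3 10 11 9)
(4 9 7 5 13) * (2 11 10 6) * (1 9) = (1 9 7 5 13 4)(2 11 10 6) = [0, 9, 11, 3, 1, 13, 2, 5, 8, 7, 6, 10, 12, 4]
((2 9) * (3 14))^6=(14)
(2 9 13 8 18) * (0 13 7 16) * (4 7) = (0 13 8 18 2 9 4 7 16) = [13, 1, 9, 3, 7, 5, 6, 16, 18, 4, 10, 11, 12, 8, 14, 15, 0, 17, 2]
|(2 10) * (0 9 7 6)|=4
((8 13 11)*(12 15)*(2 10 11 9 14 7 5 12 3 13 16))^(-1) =(2 16 8 11 10)(3 15 12 5 7 14 9 13)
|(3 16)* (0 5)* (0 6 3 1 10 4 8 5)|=8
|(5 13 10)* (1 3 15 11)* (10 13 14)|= |(1 3 15 11)(5 14 10)|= 12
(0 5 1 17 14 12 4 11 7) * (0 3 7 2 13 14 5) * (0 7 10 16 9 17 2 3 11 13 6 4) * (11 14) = (0 7 14 12)(1 2 6 4 13 11 3 10 16 9 17 5) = [7, 2, 6, 10, 13, 1, 4, 14, 8, 17, 16, 3, 0, 11, 12, 15, 9, 5]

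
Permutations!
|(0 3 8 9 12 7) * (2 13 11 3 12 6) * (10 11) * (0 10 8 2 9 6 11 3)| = 11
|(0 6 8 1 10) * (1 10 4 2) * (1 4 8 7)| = 6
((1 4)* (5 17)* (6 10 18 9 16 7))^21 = ((1 4)(5 17)(6 10 18 9 16 7))^21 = (1 4)(5 17)(6 9)(7 18)(10 16)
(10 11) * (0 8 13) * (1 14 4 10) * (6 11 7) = (0 8 13)(1 14 4 10 7 6 11) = [8, 14, 2, 3, 10, 5, 11, 6, 13, 9, 7, 1, 12, 0, 4]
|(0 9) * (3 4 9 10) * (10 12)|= |(0 12 10 3 4 9)|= 6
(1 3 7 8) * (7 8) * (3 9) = (1 9 3 8) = [0, 9, 2, 8, 4, 5, 6, 7, 1, 3]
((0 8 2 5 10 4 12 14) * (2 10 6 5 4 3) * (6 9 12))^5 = (0 4 14 2 12 3 9 10 5 8 6)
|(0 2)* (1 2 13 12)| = 5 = |(0 13 12 1 2)|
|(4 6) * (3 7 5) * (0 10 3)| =10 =|(0 10 3 7 5)(4 6)|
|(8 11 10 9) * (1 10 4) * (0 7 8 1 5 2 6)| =|(0 7 8 11 4 5 2 6)(1 10 9)| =24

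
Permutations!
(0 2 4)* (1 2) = (0 1 2 4) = [1, 2, 4, 3, 0]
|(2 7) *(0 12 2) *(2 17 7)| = |(0 12 17 7)| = 4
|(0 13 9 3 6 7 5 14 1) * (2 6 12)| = 11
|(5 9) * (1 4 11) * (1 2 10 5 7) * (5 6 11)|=20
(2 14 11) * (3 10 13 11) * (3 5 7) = (2 14 5 7 3 10 13 11) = [0, 1, 14, 10, 4, 7, 6, 3, 8, 9, 13, 2, 12, 11, 5]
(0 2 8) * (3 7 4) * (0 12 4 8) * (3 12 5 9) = (0 2)(3 7 8 5 9)(4 12) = [2, 1, 0, 7, 12, 9, 6, 8, 5, 3, 10, 11, 4]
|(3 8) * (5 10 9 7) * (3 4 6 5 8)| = 7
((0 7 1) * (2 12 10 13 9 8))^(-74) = ((0 7 1)(2 12 10 13 9 8))^(-74) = (0 7 1)(2 9 10)(8 13 12)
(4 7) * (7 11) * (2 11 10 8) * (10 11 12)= (2 12 10 8)(4 11 7)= [0, 1, 12, 3, 11, 5, 6, 4, 2, 9, 8, 7, 10]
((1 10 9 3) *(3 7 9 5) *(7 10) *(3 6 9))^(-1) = (1 3 7)(5 10 9 6)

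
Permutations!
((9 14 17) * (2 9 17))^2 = (17)(2 14 9)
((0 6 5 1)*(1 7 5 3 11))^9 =(0 1 11 3 6)(5 7)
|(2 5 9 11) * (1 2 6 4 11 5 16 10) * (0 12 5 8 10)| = |(0 12 5 9 8 10 1 2 16)(4 11 6)| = 9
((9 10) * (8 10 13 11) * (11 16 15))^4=((8 10 9 13 16 15 11))^4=(8 16 10 15 9 11 13)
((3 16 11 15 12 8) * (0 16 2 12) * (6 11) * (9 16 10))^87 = (0 16 15 9 11 10 6)(2 3 8 12)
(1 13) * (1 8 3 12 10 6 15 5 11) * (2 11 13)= (1 2 11)(3 12 10 6 15 5 13 8)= [0, 2, 11, 12, 4, 13, 15, 7, 3, 9, 6, 1, 10, 8, 14, 5]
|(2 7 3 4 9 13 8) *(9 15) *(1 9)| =|(1 9 13 8 2 7 3 4 15)| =9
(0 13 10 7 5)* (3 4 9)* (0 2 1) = (0 13 10 7 5 2 1)(3 4 9) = [13, 0, 1, 4, 9, 2, 6, 5, 8, 3, 7, 11, 12, 10]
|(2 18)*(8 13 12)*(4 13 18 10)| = 7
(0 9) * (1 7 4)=(0 9)(1 7 4)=[9, 7, 2, 3, 1, 5, 6, 4, 8, 0]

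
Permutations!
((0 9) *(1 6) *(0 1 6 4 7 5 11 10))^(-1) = (0 10 11 5 7 4 1 9)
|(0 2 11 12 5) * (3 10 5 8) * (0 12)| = |(0 2 11)(3 10 5 12 8)| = 15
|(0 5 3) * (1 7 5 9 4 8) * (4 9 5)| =|(9)(0 5 3)(1 7 4 8)| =12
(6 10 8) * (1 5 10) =(1 5 10 8 6) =[0, 5, 2, 3, 4, 10, 1, 7, 6, 9, 8]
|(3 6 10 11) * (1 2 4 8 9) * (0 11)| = 5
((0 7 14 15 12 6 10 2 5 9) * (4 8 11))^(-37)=(0 15 10 9 14 6 5 7 12 2)(4 11 8)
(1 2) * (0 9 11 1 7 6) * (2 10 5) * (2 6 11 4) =(0 9 4 2 7 11 1 10 5 6) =[9, 10, 7, 3, 2, 6, 0, 11, 8, 4, 5, 1]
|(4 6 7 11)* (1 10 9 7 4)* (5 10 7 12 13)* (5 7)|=8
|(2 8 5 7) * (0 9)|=|(0 9)(2 8 5 7)|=4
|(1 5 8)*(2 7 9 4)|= 12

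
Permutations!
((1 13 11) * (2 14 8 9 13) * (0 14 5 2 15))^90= ((0 14 8 9 13 11 1 15)(2 5))^90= (0 8 13 1)(9 11 15 14)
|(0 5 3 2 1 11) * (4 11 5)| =12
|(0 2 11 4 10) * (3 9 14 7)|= 20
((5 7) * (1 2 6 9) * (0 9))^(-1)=(0 6 2 1 9)(5 7)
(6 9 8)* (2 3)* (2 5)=(2 3 5)(6 9 8)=[0, 1, 3, 5, 4, 2, 9, 7, 6, 8]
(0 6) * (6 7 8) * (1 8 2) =(0 7 2 1 8 6) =[7, 8, 1, 3, 4, 5, 0, 2, 6]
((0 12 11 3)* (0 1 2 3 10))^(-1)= (0 10 11 12)(1 3 2)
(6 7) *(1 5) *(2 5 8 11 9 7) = (1 8 11 9 7 6 2 5) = [0, 8, 5, 3, 4, 1, 2, 6, 11, 7, 10, 9]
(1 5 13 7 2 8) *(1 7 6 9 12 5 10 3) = (1 10 3)(2 8 7)(5 13 6 9 12) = [0, 10, 8, 1, 4, 13, 9, 2, 7, 12, 3, 11, 5, 6]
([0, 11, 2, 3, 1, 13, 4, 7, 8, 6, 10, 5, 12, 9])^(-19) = (1 5 9 4 11 13 6)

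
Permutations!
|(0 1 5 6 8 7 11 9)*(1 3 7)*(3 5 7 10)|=|(0 5 6 8 1 7 11 9)(3 10)|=8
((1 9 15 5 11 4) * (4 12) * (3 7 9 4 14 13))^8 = (3 13 14 12 11 5 15 9 7)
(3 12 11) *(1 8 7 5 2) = (1 8 7 5 2)(3 12 11) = [0, 8, 1, 12, 4, 2, 6, 5, 7, 9, 10, 3, 11]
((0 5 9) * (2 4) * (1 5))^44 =((0 1 5 9)(2 4))^44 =(9)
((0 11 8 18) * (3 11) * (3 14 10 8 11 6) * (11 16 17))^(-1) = ((0 14 10 8 18)(3 6)(11 16 17))^(-1) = (0 18 8 10 14)(3 6)(11 17 16)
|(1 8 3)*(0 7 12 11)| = 12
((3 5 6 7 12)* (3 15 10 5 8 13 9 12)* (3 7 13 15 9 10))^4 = ((3 8 15)(5 6 13 10)(9 12))^4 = (3 8 15)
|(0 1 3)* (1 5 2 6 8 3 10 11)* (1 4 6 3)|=|(0 5 2 3)(1 10 11 4 6 8)|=12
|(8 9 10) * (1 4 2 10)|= |(1 4 2 10 8 9)|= 6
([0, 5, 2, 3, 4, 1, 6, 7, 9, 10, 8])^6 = (10)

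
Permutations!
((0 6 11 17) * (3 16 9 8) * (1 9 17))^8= (0 17 16 3 8 9 1 11 6)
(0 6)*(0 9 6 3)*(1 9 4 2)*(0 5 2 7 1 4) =[3, 9, 4, 5, 7, 2, 0, 1, 8, 6] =(0 3 5 2 4 7 1 9 6)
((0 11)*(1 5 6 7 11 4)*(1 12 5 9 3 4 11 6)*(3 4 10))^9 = ((0 11)(1 9 4 12 5)(3 10)(6 7))^9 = (0 11)(1 5 12 4 9)(3 10)(6 7)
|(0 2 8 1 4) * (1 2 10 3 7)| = |(0 10 3 7 1 4)(2 8)| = 6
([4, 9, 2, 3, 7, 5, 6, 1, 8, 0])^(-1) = [9, 7, 2, 3, 0, 5, 6, 4, 8, 1]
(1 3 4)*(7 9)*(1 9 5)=(1 3 4 9 7 5)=[0, 3, 2, 4, 9, 1, 6, 5, 8, 7]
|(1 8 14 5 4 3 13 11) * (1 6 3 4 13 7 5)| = 6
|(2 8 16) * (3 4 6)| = |(2 8 16)(3 4 6)| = 3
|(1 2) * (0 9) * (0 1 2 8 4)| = 5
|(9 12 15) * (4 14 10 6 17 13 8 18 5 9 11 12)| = 30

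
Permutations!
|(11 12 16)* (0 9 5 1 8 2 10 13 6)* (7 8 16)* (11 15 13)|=24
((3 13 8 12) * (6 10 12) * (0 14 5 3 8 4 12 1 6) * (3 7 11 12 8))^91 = (0 14 5 7 11 12 3 13 4 8)(1 6 10)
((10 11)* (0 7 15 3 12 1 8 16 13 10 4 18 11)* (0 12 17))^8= ((0 7 15 3 17)(1 8 16 13 10 12)(4 18 11))^8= (0 3 7 17 15)(1 16 10)(4 11 18)(8 13 12)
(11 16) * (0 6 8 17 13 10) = (0 6 8 17 13 10)(11 16) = [6, 1, 2, 3, 4, 5, 8, 7, 17, 9, 0, 16, 12, 10, 14, 15, 11, 13]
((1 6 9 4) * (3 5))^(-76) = (9)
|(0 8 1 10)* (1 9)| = 5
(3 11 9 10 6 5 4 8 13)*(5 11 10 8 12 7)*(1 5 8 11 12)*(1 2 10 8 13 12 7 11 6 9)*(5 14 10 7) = [0, 14, 7, 8, 2, 4, 5, 13, 12, 6, 9, 1, 11, 3, 10] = (1 14 10 9 6 5 4 2 7 13 3 8 12 11)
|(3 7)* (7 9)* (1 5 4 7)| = |(1 5 4 7 3 9)| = 6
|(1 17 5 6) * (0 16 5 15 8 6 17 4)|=|(0 16 5 17 15 8 6 1 4)|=9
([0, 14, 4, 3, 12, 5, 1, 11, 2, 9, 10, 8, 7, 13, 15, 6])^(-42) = [0, 15, 2, 3, 4, 5, 14, 7, 8, 9, 10, 11, 12, 13, 6, 1]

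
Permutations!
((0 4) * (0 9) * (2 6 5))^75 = (9)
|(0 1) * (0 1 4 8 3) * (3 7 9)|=|(0 4 8 7 9 3)|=6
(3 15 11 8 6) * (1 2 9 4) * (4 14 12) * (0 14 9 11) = (0 14 12 4 1 2 11 8 6 3 15) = [14, 2, 11, 15, 1, 5, 3, 7, 6, 9, 10, 8, 4, 13, 12, 0]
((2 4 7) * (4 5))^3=(2 7 4 5)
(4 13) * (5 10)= (4 13)(5 10)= [0, 1, 2, 3, 13, 10, 6, 7, 8, 9, 5, 11, 12, 4]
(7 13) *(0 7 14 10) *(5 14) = (0 7 13 5 14 10) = [7, 1, 2, 3, 4, 14, 6, 13, 8, 9, 0, 11, 12, 5, 10]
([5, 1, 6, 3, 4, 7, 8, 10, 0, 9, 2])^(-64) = [8, 1, 10, 3, 4, 0, 2, 5, 6, 9, 7]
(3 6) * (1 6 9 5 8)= (1 6 3 9 5 8)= [0, 6, 2, 9, 4, 8, 3, 7, 1, 5]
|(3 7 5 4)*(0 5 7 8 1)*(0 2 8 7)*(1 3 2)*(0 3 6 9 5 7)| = |(0 7 3)(2 8 6 9 5 4)| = 6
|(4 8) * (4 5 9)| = |(4 8 5 9)| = 4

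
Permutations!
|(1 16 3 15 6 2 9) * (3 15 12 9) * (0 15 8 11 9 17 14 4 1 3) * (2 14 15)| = |(0 2)(1 16 8 11 9 3 12 17 15 6 14 4)| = 12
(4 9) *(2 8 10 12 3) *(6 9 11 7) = (2 8 10 12 3)(4 11 7 6 9) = [0, 1, 8, 2, 11, 5, 9, 6, 10, 4, 12, 7, 3]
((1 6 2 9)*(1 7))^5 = ((1 6 2 9 7))^5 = (9)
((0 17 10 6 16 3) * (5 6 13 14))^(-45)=((0 17 10 13 14 5 6 16 3))^(-45)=(17)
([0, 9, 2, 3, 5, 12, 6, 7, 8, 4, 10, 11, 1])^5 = (12)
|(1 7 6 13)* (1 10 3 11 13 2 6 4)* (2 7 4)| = 12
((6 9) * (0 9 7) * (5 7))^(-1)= ((0 9 6 5 7))^(-1)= (0 7 5 6 9)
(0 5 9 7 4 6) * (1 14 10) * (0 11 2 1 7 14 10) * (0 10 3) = [5, 3, 1, 0, 6, 9, 11, 4, 8, 14, 7, 2, 12, 13, 10] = (0 5 9 14 10 7 4 6 11 2 1 3)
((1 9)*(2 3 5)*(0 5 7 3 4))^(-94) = (9)(0 2)(4 5)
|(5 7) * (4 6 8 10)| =|(4 6 8 10)(5 7)| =4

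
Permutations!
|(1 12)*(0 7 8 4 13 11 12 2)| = |(0 7 8 4 13 11 12 1 2)| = 9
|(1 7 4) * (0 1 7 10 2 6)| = 10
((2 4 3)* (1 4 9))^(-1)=(1 9 2 3 4)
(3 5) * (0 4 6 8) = (0 4 6 8)(3 5) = [4, 1, 2, 5, 6, 3, 8, 7, 0]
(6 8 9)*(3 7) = (3 7)(6 8 9) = [0, 1, 2, 7, 4, 5, 8, 3, 9, 6]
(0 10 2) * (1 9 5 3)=(0 10 2)(1 9 5 3)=[10, 9, 0, 1, 4, 3, 6, 7, 8, 5, 2]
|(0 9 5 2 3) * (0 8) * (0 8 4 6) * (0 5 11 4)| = 8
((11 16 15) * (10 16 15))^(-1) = (10 16)(11 15)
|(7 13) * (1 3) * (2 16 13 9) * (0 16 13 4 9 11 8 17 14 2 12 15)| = 42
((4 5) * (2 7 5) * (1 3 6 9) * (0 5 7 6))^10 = ((0 5 4 2 6 9 1 3))^10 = (0 4 6 1)(2 9 3 5)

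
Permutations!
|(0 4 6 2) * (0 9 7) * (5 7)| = |(0 4 6 2 9 5 7)| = 7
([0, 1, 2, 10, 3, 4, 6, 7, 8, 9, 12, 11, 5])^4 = [0, 1, 2, 4, 5, 12, 6, 7, 8, 9, 3, 11, 10]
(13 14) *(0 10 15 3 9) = [10, 1, 2, 9, 4, 5, 6, 7, 8, 0, 15, 11, 12, 14, 13, 3] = (0 10 15 3 9)(13 14)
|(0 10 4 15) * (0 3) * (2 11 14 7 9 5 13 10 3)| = |(0 3)(2 11 14 7 9 5 13 10 4 15)| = 10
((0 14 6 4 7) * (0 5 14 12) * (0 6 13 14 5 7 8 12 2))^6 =(14)(4 12)(6 8)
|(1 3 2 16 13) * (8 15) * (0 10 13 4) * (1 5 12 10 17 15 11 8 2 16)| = 8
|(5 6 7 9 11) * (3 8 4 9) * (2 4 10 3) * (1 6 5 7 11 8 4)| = 5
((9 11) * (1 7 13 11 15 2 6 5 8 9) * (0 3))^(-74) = (1 13)(2 9 5)(6 15 8)(7 11)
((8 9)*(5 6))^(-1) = (5 6)(8 9)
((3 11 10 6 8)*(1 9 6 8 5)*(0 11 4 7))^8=((0 11 10 8 3 4 7)(1 9 6 5))^8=(0 11 10 8 3 4 7)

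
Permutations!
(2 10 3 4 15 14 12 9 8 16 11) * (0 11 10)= (0 11 2)(3 4 15 14 12 9 8 16 10)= [11, 1, 0, 4, 15, 5, 6, 7, 16, 8, 3, 2, 9, 13, 12, 14, 10]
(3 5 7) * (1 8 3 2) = [0, 8, 1, 5, 4, 7, 6, 2, 3] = (1 8 3 5 7 2)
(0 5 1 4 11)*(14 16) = (0 5 1 4 11)(14 16) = [5, 4, 2, 3, 11, 1, 6, 7, 8, 9, 10, 0, 12, 13, 16, 15, 14]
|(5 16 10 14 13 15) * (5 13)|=4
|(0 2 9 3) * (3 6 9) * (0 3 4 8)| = 4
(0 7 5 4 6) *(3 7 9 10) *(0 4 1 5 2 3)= (0 9 10)(1 5)(2 3 7)(4 6)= [9, 5, 3, 7, 6, 1, 4, 2, 8, 10, 0]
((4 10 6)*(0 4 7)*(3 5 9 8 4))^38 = (0 5 8 10 7 3 9 4 6)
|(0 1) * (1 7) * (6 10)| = 6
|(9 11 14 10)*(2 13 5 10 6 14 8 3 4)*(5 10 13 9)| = 6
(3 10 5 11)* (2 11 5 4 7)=[0, 1, 11, 10, 7, 5, 6, 2, 8, 9, 4, 3]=(2 11 3 10 4 7)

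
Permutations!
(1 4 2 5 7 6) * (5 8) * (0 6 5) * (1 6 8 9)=(0 8)(1 4 2 9)(5 7)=[8, 4, 9, 3, 2, 7, 6, 5, 0, 1]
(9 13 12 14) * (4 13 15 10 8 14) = (4 13 12)(8 14 9 15 10) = [0, 1, 2, 3, 13, 5, 6, 7, 14, 15, 8, 11, 4, 12, 9, 10]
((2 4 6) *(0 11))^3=((0 11)(2 4 6))^3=(0 11)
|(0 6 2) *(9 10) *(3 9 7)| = |(0 6 2)(3 9 10 7)| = 12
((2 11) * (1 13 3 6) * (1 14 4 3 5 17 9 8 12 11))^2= (1 5 9 12 2 13 17 8 11)(3 14)(4 6)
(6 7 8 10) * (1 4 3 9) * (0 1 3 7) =[1, 4, 2, 9, 7, 5, 0, 8, 10, 3, 6] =(0 1 4 7 8 10 6)(3 9)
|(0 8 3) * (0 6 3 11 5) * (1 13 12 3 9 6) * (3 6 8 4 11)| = 28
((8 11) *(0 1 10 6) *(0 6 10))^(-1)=(0 1)(8 11)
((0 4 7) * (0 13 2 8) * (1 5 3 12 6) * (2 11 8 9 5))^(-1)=(0 8 11 13 7 4)(1 6 12 3 5 9 2)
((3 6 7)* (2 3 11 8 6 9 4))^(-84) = (11)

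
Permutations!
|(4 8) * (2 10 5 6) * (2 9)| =10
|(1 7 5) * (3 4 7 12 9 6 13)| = 9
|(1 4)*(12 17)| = 2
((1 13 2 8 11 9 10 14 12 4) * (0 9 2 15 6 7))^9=(0 6 13 4 14 9 7 15 1 12 10)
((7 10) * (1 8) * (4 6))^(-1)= (1 8)(4 6)(7 10)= ((1 8)(4 6)(7 10))^(-1)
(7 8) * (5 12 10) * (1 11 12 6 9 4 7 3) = [0, 11, 2, 1, 7, 6, 9, 8, 3, 4, 5, 12, 10] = (1 11 12 10 5 6 9 4 7 8 3)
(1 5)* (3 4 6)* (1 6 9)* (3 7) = [0, 5, 2, 4, 9, 6, 7, 3, 8, 1] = (1 5 6 7 3 4 9)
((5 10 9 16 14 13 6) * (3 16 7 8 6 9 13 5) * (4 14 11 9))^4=(3 7 16 8 11 6 9)(4 13 10 5 14)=((3 16 11 9 7 8 6)(4 14 5 10 13))^4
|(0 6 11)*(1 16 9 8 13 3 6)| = |(0 1 16 9 8 13 3 6 11)| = 9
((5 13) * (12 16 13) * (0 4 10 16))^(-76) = (0 4 10 16 13 5 12)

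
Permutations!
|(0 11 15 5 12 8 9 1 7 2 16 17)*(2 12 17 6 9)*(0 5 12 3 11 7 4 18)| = |(0 7 3 11 15 12 8 2 16 6 9 1 4 18)(5 17)| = 14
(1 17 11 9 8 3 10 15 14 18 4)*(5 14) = (1 17 11 9 8 3 10 15 5 14 18 4) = [0, 17, 2, 10, 1, 14, 6, 7, 3, 8, 15, 9, 12, 13, 18, 5, 16, 11, 4]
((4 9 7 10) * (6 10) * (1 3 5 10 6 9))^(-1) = ((1 3 5 10 4)(7 9))^(-1) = (1 4 10 5 3)(7 9)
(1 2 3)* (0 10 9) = (0 10 9)(1 2 3) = [10, 2, 3, 1, 4, 5, 6, 7, 8, 0, 9]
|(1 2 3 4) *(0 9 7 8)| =|(0 9 7 8)(1 2 3 4)| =4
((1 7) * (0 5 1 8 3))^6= ((0 5 1 7 8 3))^6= (8)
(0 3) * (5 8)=[3, 1, 2, 0, 4, 8, 6, 7, 5]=(0 3)(5 8)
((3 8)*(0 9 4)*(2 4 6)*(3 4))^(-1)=((0 9 6 2 3 8 4))^(-1)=(0 4 8 3 2 6 9)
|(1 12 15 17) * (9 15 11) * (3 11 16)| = |(1 12 16 3 11 9 15 17)| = 8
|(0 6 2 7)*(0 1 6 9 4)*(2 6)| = |(0 9 4)(1 2 7)| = 3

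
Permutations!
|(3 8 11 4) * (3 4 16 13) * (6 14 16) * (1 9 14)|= 9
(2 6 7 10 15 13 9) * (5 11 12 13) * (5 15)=(15)(2 6 7 10 5 11 12 13 9)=[0, 1, 6, 3, 4, 11, 7, 10, 8, 2, 5, 12, 13, 9, 14, 15]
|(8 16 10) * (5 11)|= |(5 11)(8 16 10)|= 6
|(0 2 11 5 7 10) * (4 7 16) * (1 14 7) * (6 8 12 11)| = |(0 2 6 8 12 11 5 16 4 1 14 7 10)| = 13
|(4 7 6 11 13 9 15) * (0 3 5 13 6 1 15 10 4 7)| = |(0 3 5 13 9 10 4)(1 15 7)(6 11)| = 42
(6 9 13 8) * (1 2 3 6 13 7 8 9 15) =(1 2 3 6 15)(7 8 13 9) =[0, 2, 3, 6, 4, 5, 15, 8, 13, 7, 10, 11, 12, 9, 14, 1]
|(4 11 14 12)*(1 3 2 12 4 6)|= |(1 3 2 12 6)(4 11 14)|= 15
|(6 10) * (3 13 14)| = 6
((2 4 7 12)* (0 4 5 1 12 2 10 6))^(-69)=((0 4 7 2 5 1 12 10 6))^(-69)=(0 2 12)(1 6 7)(4 5 10)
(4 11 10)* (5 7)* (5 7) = (4 11 10) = [0, 1, 2, 3, 11, 5, 6, 7, 8, 9, 4, 10]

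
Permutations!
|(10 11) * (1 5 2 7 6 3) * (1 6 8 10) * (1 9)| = 8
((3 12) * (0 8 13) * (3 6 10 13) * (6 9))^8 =((0 8 3 12 9 6 10 13))^8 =(13)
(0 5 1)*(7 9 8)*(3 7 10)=(0 5 1)(3 7 9 8 10)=[5, 0, 2, 7, 4, 1, 6, 9, 10, 8, 3]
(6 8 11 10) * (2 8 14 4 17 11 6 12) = (2 8 6 14 4 17 11 10 12) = [0, 1, 8, 3, 17, 5, 14, 7, 6, 9, 12, 10, 2, 13, 4, 15, 16, 11]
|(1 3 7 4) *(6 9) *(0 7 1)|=6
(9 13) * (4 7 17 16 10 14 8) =(4 7 17 16 10 14 8)(9 13) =[0, 1, 2, 3, 7, 5, 6, 17, 4, 13, 14, 11, 12, 9, 8, 15, 10, 16]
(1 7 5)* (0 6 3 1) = [6, 7, 2, 1, 4, 0, 3, 5] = (0 6 3 1 7 5)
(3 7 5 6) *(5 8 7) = [0, 1, 2, 5, 4, 6, 3, 8, 7] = (3 5 6)(7 8)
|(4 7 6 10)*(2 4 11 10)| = |(2 4 7 6)(10 11)| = 4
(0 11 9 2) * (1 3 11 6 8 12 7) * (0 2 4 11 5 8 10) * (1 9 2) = (0 6 10)(1 3 5 8 12 7 9 4 11 2) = [6, 3, 1, 5, 11, 8, 10, 9, 12, 4, 0, 2, 7]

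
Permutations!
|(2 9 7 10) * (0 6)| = 4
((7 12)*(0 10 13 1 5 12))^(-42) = ((0 10 13 1 5 12 7))^(-42) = (13)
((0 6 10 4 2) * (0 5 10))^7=((0 6)(2 5 10 4))^7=(0 6)(2 4 10 5)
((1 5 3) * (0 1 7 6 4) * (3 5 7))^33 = ((0 1 7 6 4))^33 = (0 6 1 4 7)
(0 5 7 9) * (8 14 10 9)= (0 5 7 8 14 10 9)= [5, 1, 2, 3, 4, 7, 6, 8, 14, 0, 9, 11, 12, 13, 10]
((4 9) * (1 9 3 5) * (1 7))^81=((1 9 4 3 5 7))^81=(1 3)(4 7)(5 9)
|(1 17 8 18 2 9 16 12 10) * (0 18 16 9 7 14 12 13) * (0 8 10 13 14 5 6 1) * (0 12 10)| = 24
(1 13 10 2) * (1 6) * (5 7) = (1 13 10 2 6)(5 7) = [0, 13, 6, 3, 4, 7, 1, 5, 8, 9, 2, 11, 12, 10]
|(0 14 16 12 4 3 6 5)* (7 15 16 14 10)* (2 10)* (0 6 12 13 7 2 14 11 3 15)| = |(0 14 11 3 12 4 15 16 13 7)(2 10)(5 6)| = 10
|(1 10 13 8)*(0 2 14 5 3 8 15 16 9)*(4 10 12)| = |(0 2 14 5 3 8 1 12 4 10 13 15 16 9)| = 14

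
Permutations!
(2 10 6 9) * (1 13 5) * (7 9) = (1 13 5)(2 10 6 7 9) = [0, 13, 10, 3, 4, 1, 7, 9, 8, 2, 6, 11, 12, 5]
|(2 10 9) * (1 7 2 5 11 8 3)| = 9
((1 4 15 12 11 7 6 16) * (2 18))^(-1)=(1 16 6 7 11 12 15 4)(2 18)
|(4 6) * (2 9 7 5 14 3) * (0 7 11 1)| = |(0 7 5 14 3 2 9 11 1)(4 6)| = 18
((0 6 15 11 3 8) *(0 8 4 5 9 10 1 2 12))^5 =(0 4 2 11 10 6 5 12 3 1 15 9) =((0 6 15 11 3 4 5 9 10 1 2 12))^5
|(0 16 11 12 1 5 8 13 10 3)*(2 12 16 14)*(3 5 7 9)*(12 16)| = |(0 14 2 16 11 12 1 7 9 3)(5 8 13 10)| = 20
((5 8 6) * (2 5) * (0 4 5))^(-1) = ((0 4 5 8 6 2))^(-1) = (0 2 6 8 5 4)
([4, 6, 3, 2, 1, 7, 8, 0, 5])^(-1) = [7, 4, 3, 2, 0, 8, 1, 5, 6]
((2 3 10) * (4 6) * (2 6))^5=(10)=((2 3 10 6 4))^5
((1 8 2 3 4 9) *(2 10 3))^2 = (1 10 4)(3 9 8) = ((1 8 10 3 4 9))^2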